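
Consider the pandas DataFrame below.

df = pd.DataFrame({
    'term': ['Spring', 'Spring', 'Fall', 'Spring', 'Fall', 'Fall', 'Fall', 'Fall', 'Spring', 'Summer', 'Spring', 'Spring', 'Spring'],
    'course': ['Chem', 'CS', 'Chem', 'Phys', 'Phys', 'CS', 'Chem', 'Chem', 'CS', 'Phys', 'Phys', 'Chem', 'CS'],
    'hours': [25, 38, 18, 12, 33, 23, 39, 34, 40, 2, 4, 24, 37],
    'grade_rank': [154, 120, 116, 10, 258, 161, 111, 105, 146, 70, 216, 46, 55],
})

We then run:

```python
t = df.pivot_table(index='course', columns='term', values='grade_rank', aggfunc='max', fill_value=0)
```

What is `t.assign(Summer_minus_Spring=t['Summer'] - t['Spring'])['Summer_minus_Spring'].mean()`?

pivot: rows=course, cols=term, max(grade_rank):
term    Fall  Spring  Summer
course                      
CS       161     146       0
Chem     116     154       0
Phys     258     216      70
add column Summer_minus_Spring = t['Summer'] - t['Spring']:
term    Fall  Spring  Summer  Summer_minus_Spring
course                                           
CS       161     146       0                 -146
Chem     116     154       0                 -154
Phys     258     216      70                 -146
Finally, mean of column 'Summer_minus_Spring' = -148.666666667.

-148.666666667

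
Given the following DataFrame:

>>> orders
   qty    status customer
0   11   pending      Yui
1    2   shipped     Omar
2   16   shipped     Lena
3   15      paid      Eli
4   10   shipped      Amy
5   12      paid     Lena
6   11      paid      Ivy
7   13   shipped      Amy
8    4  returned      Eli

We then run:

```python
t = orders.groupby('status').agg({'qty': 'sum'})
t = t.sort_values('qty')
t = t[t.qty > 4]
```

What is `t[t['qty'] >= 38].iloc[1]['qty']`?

41

group by status, sum of qty:
          qty
status       
paid       38
pending    11
returned    4
shipped    41
sort by qty:
          qty
status       
returned    4
pending    11
paid       38
shipped    41
filter rows where qty > 4:
         qty
status      
pending   11
paid      38
shipped   41
filter rows where qty >= 38:
         qty
status      
paid      38
shipped   41
value at position 1, column 'qty' → 41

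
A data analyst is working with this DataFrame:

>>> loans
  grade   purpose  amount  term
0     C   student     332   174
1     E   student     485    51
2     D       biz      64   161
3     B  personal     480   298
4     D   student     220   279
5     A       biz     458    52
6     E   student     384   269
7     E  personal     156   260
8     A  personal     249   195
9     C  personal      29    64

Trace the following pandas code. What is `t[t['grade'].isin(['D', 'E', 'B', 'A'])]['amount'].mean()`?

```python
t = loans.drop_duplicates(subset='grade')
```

drop duplicate grade (keep=first):
  grade   purpose  amount  term
0     C   student     332   174
1     E   student     485    51
2     D       biz      64   161
3     B  personal     480   298
5     A       biz     458    52
filter rows where grade in ['D', 'E', 'B', 'A']:
  grade   purpose  amount  term
1     E   student     485    51
2     D       biz      64   161
3     B  personal     480   298
5     A       biz     458    52
So mean() = 371.75.

371.75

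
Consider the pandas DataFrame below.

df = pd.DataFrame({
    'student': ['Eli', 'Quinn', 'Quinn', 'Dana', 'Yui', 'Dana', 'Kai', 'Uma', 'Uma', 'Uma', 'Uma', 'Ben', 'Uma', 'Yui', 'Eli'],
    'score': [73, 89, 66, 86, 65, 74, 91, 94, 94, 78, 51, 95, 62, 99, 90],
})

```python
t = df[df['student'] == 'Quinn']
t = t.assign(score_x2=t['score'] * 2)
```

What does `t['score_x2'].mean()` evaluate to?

filter rows where student == 'Quinn':
  student  score
1   Quinn     89
2   Quinn     66
add column score_x2 = t['score'] * 2:
  student  score  score_x2
1   Quinn     89       178
2   Quinn     66       132
Finally, mean of column 'score_x2' = 155.0.

155.0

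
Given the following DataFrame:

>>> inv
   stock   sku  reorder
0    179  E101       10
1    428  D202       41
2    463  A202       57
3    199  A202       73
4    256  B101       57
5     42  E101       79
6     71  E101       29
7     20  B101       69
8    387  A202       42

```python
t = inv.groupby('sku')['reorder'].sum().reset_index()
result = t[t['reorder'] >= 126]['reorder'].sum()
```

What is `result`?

group by sku, sum of reorder:
sku
A202    172
B101    126
D202     41
E101    118
Name: reorder, dtype: int64
reset_index():
    sku  reorder
0  A202      172
1  B101      126
2  D202       41
3  E101      118
filter rows where reorder >= 126:
    sku  reorder
0  A202      172
1  B101      126
Then the sum of column 'reorder': 298

298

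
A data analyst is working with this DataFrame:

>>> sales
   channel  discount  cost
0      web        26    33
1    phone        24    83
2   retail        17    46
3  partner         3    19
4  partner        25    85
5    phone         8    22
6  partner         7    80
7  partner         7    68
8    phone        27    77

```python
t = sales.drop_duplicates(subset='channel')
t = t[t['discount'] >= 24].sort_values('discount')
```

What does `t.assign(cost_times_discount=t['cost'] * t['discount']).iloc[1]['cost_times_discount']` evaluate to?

drop duplicate channel (keep=first):
   channel  discount  cost
0      web        26    33
1    phone        24    83
2   retail        17    46
3  partner         3    19
filter rows where discount >= 24:
  channel  discount  cost
0     web        26    33
1   phone        24    83
sort by discount:
  channel  discount  cost
1   phone        24    83
0     web        26    33
add column cost_times_discount = t['cost'] * t['discount']:
  channel  discount  cost  cost_times_discount
1   phone        24    83                 1992
0     web        26    33                  858

858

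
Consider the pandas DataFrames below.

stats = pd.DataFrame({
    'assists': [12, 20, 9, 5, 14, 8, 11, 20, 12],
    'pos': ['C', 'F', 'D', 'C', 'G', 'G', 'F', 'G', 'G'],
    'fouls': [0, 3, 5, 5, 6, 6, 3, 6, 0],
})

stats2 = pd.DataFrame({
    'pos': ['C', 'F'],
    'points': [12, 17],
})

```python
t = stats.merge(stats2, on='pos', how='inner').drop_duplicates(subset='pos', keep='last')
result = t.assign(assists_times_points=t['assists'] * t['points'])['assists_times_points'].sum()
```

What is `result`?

merge on 'pos' (how='inner') → 4 rows:
   assists pos  fouls  points
0       12   C      0      12
1       20   F      3      17
2        5   C      5      12
3       11   F      3      17
drop duplicate pos (keep=last):
   assists pos  fouls  points
2        5   C      5      12
3       11   F      3      17
add column assists_times_points = t['assists'] * t['points']:
   assists pos  fouls  points  assists_times_points
2        5   C      5      12                    60
3       11   F      3      17                   187
Reading off the sum of column 'assists_times_points', we get 247.

247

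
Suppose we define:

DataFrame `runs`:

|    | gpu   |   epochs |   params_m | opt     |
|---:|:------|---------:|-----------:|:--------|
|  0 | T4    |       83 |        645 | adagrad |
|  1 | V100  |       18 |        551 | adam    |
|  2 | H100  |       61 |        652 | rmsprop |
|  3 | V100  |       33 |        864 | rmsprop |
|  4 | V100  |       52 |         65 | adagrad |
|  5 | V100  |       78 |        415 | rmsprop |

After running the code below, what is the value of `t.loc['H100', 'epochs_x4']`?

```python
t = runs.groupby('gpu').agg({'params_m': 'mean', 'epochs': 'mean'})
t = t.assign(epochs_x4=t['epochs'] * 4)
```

group by gpu: mean(params_m), mean(epochs):
      params_m  epochs
gpu                   
H100    652.00   61.00
T4      645.00   83.00
V100    473.75   45.25
add column epochs_x4 = t['epochs'] * 4:
      params_m  epochs  epochs_x4
gpu                              
H100    652.00   61.00      244.0
T4      645.00   83.00      332.0
V100    473.75   45.25      181.0
Finally, value at row 'H100', column 'epochs_x4' = 244.0.

244.0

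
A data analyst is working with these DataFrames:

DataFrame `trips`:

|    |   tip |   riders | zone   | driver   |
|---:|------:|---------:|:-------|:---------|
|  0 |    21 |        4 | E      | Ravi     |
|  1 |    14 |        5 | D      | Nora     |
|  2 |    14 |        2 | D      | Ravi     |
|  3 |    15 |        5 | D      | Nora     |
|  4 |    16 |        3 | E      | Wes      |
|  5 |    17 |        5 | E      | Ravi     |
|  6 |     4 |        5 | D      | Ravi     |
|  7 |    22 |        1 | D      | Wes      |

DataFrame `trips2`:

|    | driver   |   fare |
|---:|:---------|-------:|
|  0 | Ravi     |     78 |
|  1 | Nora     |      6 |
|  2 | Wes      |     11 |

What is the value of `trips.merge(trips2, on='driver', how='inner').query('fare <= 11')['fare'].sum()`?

merge on 'driver' (how='inner') → 8 rows:
   tip  riders zone driver  fare
0   21       4    E   Ravi    78
1   14       5    D   Nora     6
2   14       2    D   Ravi    78
3   15       5    D   Nora     6
4   16       3    E    Wes    11
5   17       5    E   Ravi    78
6    4       5    D   Ravi    78
7   22       1    D    Wes    11
filter rows where fare <= 11:
   tip  riders zone driver  fare
1   14       5    D   Nora     6
3   15       5    D   Nora     6
4   16       3    E    Wes    11
7   22       1    D    Wes    11
Then the sum of column 'fare': 34

34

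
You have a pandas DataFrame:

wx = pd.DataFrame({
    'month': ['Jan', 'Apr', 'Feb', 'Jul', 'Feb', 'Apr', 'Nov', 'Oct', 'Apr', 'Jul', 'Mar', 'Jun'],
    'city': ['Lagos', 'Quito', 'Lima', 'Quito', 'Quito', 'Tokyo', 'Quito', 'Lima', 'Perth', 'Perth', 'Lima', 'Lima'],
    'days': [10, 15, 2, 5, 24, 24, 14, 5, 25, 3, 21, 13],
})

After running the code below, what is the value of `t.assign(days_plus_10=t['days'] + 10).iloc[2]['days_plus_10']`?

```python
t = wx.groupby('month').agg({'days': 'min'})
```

group by month, min of days:
       days
month      
Apr      15
Feb       2
Jan      10
Jul       3
Jun      13
Mar      21
Nov      14
Oct       5
add column days_plus_10 = t['days'] + 10:
       days  days_plus_10
month                    
Apr      15            25
Feb       2            12
Jan      10            20
Jul       3            13
Jun      13            23
Mar      21            31
Nov      14            24
Oct       5            15
So iloc[2]['days_plus_10'] = 20.

20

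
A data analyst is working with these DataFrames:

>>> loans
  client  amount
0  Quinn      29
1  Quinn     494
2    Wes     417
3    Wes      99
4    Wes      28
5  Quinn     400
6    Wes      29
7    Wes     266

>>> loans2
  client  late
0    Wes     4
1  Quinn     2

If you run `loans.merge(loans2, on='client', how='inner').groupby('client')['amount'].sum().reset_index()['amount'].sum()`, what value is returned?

1762

merge on 'client' (how='inner') → 8 rows:
  client  amount  late
0  Quinn      29     2
1  Quinn     494     2
2    Wes     417     4
3    Wes      99     4
4    Wes      28     4
5  Quinn     400     2
6    Wes      29     4
7    Wes     266     4
group by client, sum of amount:
client
Quinn    923
Wes      839
Name: amount, dtype: int64
reset_index():
  client  amount
0  Quinn     923
1    Wes     839
Taking the sum of column 'amount' gives 1762.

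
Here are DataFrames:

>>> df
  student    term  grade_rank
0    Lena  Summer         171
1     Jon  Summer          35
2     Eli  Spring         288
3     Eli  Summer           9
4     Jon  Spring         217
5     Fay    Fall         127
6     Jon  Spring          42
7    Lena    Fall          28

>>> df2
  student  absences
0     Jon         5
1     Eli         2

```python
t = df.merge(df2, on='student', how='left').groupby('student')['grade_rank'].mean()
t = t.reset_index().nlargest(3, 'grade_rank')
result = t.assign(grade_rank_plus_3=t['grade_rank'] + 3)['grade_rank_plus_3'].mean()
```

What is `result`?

128.0

merge on 'student' (how='left') → 8 rows:
  student    term  grade_rank  absences
0    Lena  Summer         171       NaN
1     Jon  Summer          35       5.0
2     Eli  Spring         288       2.0
3     Eli  Summer           9       2.0
4     Jon  Spring         217       5.0
5     Fay    Fall         127       NaN
6     Jon  Spring          42       5.0
7    Lena    Fall          28       NaN
group by student, mean of grade_rank:
student
Eli     148.5
Fay     127.0
Jon      98.0
Lena     99.5
Name: grade_rank, dtype: float64
reset_index():
  student  grade_rank
0     Eli       148.5
1     Fay       127.0
2     Jon        98.0
3    Lena        99.5
take 3 rows with largest grade_rank:
  student  grade_rank
0     Eli       148.5
1     Fay       127.0
3    Lena        99.5
add column grade_rank_plus_3 = t['grade_rank'] + 3:
  student  grade_rank  grade_rank_plus_3
0     Eli       148.5              151.5
1     Fay       127.0              130.0
3    Lena        99.5              102.5
Hence 128.0.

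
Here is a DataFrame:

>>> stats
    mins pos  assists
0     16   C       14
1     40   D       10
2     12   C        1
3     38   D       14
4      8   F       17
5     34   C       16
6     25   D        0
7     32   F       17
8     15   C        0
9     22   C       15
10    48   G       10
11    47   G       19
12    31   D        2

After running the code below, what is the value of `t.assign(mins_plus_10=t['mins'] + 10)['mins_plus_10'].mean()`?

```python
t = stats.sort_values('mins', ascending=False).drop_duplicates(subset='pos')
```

48.5

sort by mins descending:
    mins pos  assists
10    48   G       10
11    47   G       19
1     40   D       10
3     38   D       14
5     34   C       16
7     32   F       17
12    31   D        2
6     25   D        0
9     22   C       15
0     16   C       14
8     15   C        0
2     12   C        1
4      8   F       17
drop duplicate pos (keep=first):
    mins pos  assists
10    48   G       10
1     40   D       10
5     34   C       16
7     32   F       17
add column mins_plus_10 = t['mins'] + 10:
    mins pos  assists  mins_plus_10
10    48   G       10            58
1     40   D       10            50
5     34   C       16            44
7     32   F       17            42
mean of column 'mins_plus_10' → 48.5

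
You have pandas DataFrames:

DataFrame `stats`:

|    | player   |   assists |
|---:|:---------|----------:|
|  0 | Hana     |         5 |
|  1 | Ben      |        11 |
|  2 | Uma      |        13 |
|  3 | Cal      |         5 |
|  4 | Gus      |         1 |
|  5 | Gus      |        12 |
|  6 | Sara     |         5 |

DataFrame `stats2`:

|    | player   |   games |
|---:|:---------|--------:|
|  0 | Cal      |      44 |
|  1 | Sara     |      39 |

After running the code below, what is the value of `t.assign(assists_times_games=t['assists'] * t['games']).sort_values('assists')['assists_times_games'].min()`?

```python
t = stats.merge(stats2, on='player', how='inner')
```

195

merge on 'player' (how='inner') → 2 rows:
  player  assists  games
0    Cal        5     44
1   Sara        5     39
add column assists_times_games = t['assists'] * t['games']:
  player  assists  games  assists_times_games
0    Cal        5     44                  220
1   Sara        5     39                  195
sort by assists:
  player  assists  games  assists_times_games
0    Cal        5     44                  220
1   Sara        5     39                  195
Then the min of column 'assists_times_games': 195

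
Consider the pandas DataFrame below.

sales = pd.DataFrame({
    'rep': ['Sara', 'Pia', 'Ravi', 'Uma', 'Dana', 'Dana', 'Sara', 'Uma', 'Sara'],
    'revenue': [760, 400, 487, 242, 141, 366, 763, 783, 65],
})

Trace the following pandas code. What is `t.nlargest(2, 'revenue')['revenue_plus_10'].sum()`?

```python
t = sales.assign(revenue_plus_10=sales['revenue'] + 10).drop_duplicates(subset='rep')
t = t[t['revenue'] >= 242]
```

add column revenue_plus_10 = sales['revenue'] + 10:
    rep  revenue  revenue_plus_10
0  Sara      760              770
1   Pia      400              410
2  Ravi      487              497
3   Uma      242              252
4  Dana      141              151
5  Dana      366              376
6  Sara      763              773
7   Uma      783              793
8  Sara       65               75
drop duplicate rep (keep=first):
    rep  revenue  revenue_plus_10
0  Sara      760              770
1   Pia      400              410
2  Ravi      487              497
3   Uma      242              252
4  Dana      141              151
filter rows where revenue >= 242:
    rep  revenue  revenue_plus_10
0  Sara      760              770
1   Pia      400              410
2  Ravi      487              497
3   Uma      242              252
take 2 rows with largest revenue:
    rep  revenue  revenue_plus_10
0  Sara      760              770
2  Ravi      487              497

1267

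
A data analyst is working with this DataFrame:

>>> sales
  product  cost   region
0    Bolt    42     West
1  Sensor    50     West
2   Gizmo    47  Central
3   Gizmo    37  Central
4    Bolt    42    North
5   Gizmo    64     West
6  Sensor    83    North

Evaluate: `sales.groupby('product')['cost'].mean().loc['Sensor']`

group by product, mean of cost:
product
Bolt      42.000000
Gizmo     49.333333
Sensor    66.500000
Name: cost, dtype: float64

66.5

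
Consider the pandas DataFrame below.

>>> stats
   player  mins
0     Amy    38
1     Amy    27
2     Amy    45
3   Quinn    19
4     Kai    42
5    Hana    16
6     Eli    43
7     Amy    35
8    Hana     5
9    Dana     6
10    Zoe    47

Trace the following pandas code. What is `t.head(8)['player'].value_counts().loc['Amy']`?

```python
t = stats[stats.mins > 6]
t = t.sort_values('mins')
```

4

filter rows where mins > 6:
   player  mins
0     Amy    38
1     Amy    27
2     Amy    45
3   Quinn    19
4     Kai    42
5    Hana    16
6     Eli    43
7     Amy    35
10    Zoe    47
sort by mins:
   player  mins
5    Hana    16
3   Quinn    19
1     Amy    27
7     Amy    35
0     Amy    38
4     Kai    42
6     Eli    43
2     Amy    45
10    Zoe    47
take first 8 rows:
  player  mins
5   Hana    16
3  Quinn    19
1    Amy    27
7    Amy    35
0    Amy    38
4    Kai    42
6    Eli    43
2    Amy    45
value_counts of player:
player
Amy      4
Hana     1
Quinn    1
Kai      1
Eli      1
Name: count, dtype: int64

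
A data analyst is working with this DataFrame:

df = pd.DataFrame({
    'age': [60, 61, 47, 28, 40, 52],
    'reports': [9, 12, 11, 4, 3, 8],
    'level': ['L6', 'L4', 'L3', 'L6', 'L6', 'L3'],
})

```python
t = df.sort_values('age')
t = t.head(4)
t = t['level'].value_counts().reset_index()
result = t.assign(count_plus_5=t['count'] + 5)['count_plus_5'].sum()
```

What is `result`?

14

sort by age:
   age  reports level
3   28        4    L6
4   40        3    L6
2   47       11    L3
5   52        8    L3
0   60        9    L6
1   61       12    L4
take first 4 rows:
   age  reports level
3   28        4    L6
4   40        3    L6
2   47       11    L3
5   52        8    L3
value_counts of level:
level
L6    2
L3    2
Name: count, dtype: int64
reset_index():
  level  count
0    L6      2
1    L3      2
add column count_plus_5 = t['count'] + 5:
  level  count  count_plus_5
0    L6      2             7
1    L3      2             7
sum of column 'count_plus_5' → 14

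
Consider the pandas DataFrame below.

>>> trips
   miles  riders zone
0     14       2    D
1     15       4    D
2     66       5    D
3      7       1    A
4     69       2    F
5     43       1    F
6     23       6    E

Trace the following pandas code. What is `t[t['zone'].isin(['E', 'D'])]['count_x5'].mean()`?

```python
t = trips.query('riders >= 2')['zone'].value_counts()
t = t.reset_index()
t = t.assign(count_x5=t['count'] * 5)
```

filter rows where riders >= 2:
   miles  riders zone
0     14       2    D
1     15       4    D
2     66       5    D
4     69       2    F
6     23       6    E
value_counts of zone:
zone
D    3
F    1
E    1
Name: count, dtype: int64
reset_index():
  zone  count
0    D      3
1    F      1
2    E      1
add column count_x5 = t['count'] * 5:
  zone  count  count_x5
0    D      3        15
1    F      1         5
2    E      1         5
filter rows where zone in ['E', 'D']:
  zone  count  count_x5
0    D      3        15
2    E      1         5

10.0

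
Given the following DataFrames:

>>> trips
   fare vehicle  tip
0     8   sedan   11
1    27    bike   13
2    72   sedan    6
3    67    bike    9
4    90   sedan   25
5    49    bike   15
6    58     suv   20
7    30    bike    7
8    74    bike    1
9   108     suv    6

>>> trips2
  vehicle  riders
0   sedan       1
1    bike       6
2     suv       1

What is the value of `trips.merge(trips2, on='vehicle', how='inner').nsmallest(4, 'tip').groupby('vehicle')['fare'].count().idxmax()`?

merge on 'vehicle' (how='inner') → 10 rows:
   fare vehicle  tip  riders
0     8   sedan   11       1
1    27    bike   13       6
2    72   sedan    6       1
3    67    bike    9       6
4    90   sedan   25       1
5    49    bike   15       6
6    58     suv   20       1
7    30    bike    7       6
8    74    bike    1       6
9   108     suv    6       1
take 4 rows with smallest tip:
   fare vehicle  tip  riders
8    74    bike    1       6
2    72   sedan    6       1
9   108     suv    6       1
7    30    bike    7       6
group by vehicle, count of fare:
vehicle
bike     2
sedan    1
suv      1
Name: fare, dtype: int64
Hence bike.

bike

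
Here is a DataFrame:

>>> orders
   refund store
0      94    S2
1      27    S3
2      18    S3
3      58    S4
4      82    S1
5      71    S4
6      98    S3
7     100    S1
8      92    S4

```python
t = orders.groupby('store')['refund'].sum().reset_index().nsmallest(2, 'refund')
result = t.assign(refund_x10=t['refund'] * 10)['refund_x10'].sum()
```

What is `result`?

2370

group by store, sum of refund:
store
S1    182
S2     94
S3    143
S4    221
Name: refund, dtype: int64
reset_index():
  store  refund
0    S1     182
1    S2      94
2    S3     143
3    S4     221
take 2 rows with smallest refund:
  store  refund
1    S2      94
2    S3     143
add column refund_x10 = t['refund'] * 10:
  store  refund  refund_x10
1    S2      94         940
2    S3     143        1430
Finally, sum of column 'refund_x10' = 2370.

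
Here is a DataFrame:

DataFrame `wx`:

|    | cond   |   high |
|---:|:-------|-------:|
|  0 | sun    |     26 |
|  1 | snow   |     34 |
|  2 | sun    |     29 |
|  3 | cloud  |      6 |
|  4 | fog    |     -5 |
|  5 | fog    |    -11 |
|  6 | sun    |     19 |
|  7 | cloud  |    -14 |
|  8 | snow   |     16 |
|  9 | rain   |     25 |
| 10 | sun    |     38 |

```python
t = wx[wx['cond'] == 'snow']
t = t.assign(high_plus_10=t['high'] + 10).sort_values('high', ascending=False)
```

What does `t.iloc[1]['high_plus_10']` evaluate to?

filter rows where cond == 'snow':
   cond  high
1  snow    34
8  snow    16
add column high_plus_10 = t['high'] + 10:
   cond  high  high_plus_10
1  snow    34            44
8  snow    16            26
sort by high descending:
   cond  high  high_plus_10
1  snow    34            44
8  snow    16            26

26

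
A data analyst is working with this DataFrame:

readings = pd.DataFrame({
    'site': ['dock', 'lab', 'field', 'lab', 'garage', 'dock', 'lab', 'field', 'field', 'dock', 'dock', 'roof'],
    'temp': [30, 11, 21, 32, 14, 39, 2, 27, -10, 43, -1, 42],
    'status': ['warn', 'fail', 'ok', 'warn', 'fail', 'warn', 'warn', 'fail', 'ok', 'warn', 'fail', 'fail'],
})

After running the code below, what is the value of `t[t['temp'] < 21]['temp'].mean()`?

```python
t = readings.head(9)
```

4.25

take first 9 rows:
     site  temp status
0    dock    30   warn
1     lab    11   fail
2   field    21     ok
3     lab    32   warn
4  garage    14   fail
5    dock    39   warn
6     lab     2   warn
7   field    27   fail
8   field   -10     ok
filter rows where temp < 21:
     site  temp status
1     lab    11   fail
4  garage    14   fail
6     lab     2   warn
8   field   -10     ok
mean of column 'temp' → 4.25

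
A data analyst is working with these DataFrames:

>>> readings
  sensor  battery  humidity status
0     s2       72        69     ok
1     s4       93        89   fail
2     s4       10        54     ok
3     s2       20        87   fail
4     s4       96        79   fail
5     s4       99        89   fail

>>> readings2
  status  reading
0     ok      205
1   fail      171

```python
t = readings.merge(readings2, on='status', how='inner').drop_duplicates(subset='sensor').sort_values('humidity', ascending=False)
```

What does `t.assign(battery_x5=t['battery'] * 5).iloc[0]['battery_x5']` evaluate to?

465

merge on 'status' (how='inner') → 6 rows:
  sensor  battery  humidity status  reading
0     s2       72        69     ok      205
1     s4       93        89   fail      171
2     s4       10        54     ok      205
3     s2       20        87   fail      171
4     s4       96        79   fail      171
5     s4       99        89   fail      171
drop duplicate sensor (keep=first):
  sensor  battery  humidity status  reading
0     s2       72        69     ok      205
1     s4       93        89   fail      171
sort by humidity descending:
  sensor  battery  humidity status  reading
1     s4       93        89   fail      171
0     s2       72        69     ok      205
add column battery_x5 = t['battery'] * 5:
  sensor  battery  humidity status  reading  battery_x5
1     s4       93        89   fail      171         465
0     s2       72        69     ok      205         360
Hence 465.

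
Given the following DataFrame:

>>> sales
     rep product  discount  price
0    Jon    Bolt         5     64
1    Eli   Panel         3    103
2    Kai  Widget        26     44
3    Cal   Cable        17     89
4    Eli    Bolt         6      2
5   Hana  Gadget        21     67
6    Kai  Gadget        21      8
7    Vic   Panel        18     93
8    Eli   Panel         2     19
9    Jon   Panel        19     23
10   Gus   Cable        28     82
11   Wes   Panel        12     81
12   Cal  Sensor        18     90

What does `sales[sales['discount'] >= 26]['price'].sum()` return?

filter rows where discount >= 26:
    rep product  discount  price
2   Kai  Widget        26     44
10  Gus   Cable        28     82
So sum() = 126.

126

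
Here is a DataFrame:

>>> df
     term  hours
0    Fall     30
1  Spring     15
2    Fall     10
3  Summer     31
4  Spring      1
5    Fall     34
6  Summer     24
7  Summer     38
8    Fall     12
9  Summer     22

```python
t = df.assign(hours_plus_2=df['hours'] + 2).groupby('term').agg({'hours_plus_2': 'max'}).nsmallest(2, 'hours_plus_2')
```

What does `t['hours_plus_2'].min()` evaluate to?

17

add column hours_plus_2 = df['hours'] + 2:
     term  hours  hours_plus_2
0    Fall     30            32
1  Spring     15            17
2    Fall     10            12
3  Summer     31            33
4  Spring      1             3
5    Fall     34            36
6  Summer     24            26
7  Summer     38            40
8    Fall     12            14
9  Summer     22            24
group by term, max of hours_plus_2:
        hours_plus_2
term                
Fall              36
Spring            17
Summer            40
take 2 rows with smallest hours_plus_2:
        hours_plus_2
term                
Spring            17
Fall              36
Taking the min of column 'hours_plus_2' gives 17.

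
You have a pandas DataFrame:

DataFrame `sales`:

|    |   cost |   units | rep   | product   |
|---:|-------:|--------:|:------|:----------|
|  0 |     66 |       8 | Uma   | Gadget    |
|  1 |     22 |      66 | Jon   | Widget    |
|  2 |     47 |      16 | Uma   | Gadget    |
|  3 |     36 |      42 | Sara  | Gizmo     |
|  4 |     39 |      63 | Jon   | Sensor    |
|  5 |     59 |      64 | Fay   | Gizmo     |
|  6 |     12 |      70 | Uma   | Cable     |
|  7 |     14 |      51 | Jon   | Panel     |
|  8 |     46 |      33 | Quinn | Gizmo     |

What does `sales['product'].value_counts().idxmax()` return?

Gizmo

value_counts of product:
product
Gizmo     3
Gadget    2
Widget    1
Sensor    1
Cable     1
Panel     1
Name: count, dtype: int64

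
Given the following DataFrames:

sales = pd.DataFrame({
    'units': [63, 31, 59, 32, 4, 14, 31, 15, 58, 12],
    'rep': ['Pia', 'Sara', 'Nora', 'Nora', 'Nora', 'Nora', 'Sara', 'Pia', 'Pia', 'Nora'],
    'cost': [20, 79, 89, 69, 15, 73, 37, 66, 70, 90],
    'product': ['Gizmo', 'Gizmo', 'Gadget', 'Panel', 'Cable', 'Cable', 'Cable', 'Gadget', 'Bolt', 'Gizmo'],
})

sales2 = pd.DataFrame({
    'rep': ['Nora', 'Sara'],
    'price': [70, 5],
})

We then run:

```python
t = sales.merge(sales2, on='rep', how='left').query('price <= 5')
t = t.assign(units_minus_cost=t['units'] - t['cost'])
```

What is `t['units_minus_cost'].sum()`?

merge on 'rep' (how='left') → 10 rows:
   units   rep  cost product  price
0     63   Pia    20   Gizmo    NaN
1     31  Sara    79   Gizmo    5.0
2     59  Nora    89  Gadget   70.0
3     32  Nora    69   Panel   70.0
4      4  Nora    15   Cable   70.0
5     14  Nora    73   Cable   70.0
6     31  Sara    37   Cable    5.0
7     15   Pia    66  Gadget    NaN
8     58   Pia    70    Bolt    NaN
9     12  Nora    90   Gizmo   70.0
filter rows where price <= 5:
   units   rep  cost product  price
1     31  Sara    79   Gizmo    5.0
6     31  Sara    37   Cable    5.0
add column units_minus_cost = t['units'] - t['cost']:
   units   rep  cost product  price  units_minus_cost
1     31  Sara    79   Gizmo    5.0               -48
6     31  Sara    37   Cable    5.0                -6

-54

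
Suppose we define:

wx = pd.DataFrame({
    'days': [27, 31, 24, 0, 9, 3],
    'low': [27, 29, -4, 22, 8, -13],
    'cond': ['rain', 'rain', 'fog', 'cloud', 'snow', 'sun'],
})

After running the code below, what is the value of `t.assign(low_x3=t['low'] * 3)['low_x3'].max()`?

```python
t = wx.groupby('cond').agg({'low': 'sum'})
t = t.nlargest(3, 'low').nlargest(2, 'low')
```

168

group by cond, sum of low:
       low
cond      
cloud   22
fog     -4
rain    56
snow     8
sun    -13
take 3 rows with largest low:
       low
cond      
rain    56
cloud   22
snow     8
take 2 rows with largest low:
       low
cond      
rain    56
cloud   22
add column low_x3 = t['low'] * 3:
       low  low_x3
cond              
rain    56     168
cloud   22      66
Then the max of column 'low_x3': 168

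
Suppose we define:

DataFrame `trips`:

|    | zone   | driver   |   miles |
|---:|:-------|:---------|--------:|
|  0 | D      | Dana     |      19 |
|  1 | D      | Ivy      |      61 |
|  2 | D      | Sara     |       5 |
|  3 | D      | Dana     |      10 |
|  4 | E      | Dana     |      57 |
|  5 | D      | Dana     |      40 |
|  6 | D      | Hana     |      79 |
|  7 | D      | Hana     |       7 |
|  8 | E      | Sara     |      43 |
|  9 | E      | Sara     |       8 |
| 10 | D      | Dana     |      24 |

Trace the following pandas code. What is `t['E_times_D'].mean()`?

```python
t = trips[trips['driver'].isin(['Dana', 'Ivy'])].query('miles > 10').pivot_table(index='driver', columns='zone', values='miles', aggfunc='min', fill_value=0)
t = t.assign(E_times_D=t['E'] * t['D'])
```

filter rows where driver in ['Dana', 'Ivy']:
   zone driver  miles
0     D   Dana     19
1     D    Ivy     61
3     D   Dana     10
4     E   Dana     57
5     D   Dana     40
10    D   Dana     24
filter rows where miles > 10:
   zone driver  miles
0     D   Dana     19
1     D    Ivy     61
4     E   Dana     57
5     D   Dana     40
10    D   Dana     24
pivot: rows=driver, cols=zone, min(miles):
zone     D   E
driver        
Dana    19  57
Ivy     61   0
add column E_times_D = t['E'] * t['D']:
zone     D   E  E_times_D
driver                   
Dana    19  57       1083
Ivy     61   0          0
Hence 541.5.

541.5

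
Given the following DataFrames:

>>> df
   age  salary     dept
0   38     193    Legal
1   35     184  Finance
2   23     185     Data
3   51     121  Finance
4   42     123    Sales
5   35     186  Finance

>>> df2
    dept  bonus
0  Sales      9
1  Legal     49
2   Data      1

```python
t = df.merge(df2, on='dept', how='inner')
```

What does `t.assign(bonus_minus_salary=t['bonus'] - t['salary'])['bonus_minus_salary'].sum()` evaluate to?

-442

merge on 'dept' (how='inner') → 3 rows:
   age  salary   dept  bonus
0   38     193  Legal     49
1   23     185   Data      1
2   42     123  Sales      9
add column bonus_minus_salary = t['bonus'] - t['salary']:
   age  salary   dept  bonus  bonus_minus_salary
0   38     193  Legal     49                -144
1   23     185   Data      1                -184
2   42     123  Sales      9                -114
Reading off the sum of column 'bonus_minus_salary', we get -442.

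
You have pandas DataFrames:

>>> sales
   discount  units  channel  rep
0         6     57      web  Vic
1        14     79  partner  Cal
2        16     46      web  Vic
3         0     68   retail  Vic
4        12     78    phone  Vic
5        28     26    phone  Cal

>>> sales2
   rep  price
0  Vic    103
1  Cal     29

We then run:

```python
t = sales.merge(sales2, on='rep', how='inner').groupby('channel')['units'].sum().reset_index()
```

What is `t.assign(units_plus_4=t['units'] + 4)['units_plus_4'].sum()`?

merge on 'rep' (how='inner') → 6 rows:
   discount  units  channel  rep  price
0         6     57      web  Vic    103
1        14     79  partner  Cal     29
2        16     46      web  Vic    103
3         0     68   retail  Vic    103
4        12     78    phone  Vic    103
5        28     26    phone  Cal     29
group by channel, sum of units:
channel
partner     79
phone      104
retail      68
web        103
Name: units, dtype: int64
reset_index():
   channel  units
0  partner     79
1    phone    104
2   retail     68
3      web    103
add column units_plus_4 = t['units'] + 4:
   channel  units  units_plus_4
0  partner     79            83
1    phone    104           108
2   retail     68            72
3      web    103           107
So sum() = 370.

370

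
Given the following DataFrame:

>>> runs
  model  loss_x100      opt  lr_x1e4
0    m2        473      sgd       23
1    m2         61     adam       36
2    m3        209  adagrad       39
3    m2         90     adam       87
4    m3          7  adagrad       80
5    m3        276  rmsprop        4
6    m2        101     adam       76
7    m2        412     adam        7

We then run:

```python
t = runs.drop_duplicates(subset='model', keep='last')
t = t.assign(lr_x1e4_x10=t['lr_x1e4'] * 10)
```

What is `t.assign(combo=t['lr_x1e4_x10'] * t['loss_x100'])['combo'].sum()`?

drop duplicate model (keep=last):
  model  loss_x100      opt  lr_x1e4
5    m3        276  rmsprop        4
7    m2        412     adam        7
add column lr_x1e4_x10 = t['lr_x1e4'] * 10:
  model  loss_x100      opt  lr_x1e4  lr_x1e4_x10
5    m3        276  rmsprop        4           40
7    m2        412     adam        7           70
add column combo = t['lr_x1e4_x10'] * t['loss_x100']:
  model  loss_x100      opt  lr_x1e4  lr_x1e4_x10  combo
5    m3        276  rmsprop        4           40  11040
7    m2        412     adam        7           70  28840

39880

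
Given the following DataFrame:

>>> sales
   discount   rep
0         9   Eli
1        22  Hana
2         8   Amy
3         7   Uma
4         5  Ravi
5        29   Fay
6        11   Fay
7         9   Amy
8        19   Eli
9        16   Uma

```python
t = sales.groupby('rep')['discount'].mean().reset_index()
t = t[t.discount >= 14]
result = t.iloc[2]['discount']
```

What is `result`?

22.0

group by rep, mean of discount:
rep
Amy      8.5
Eli     14.0
Fay     20.0
Hana    22.0
Ravi     5.0
Uma     11.5
Name: discount, dtype: float64
reset_index():
    rep  discount
0   Amy       8.5
1   Eli      14.0
2   Fay      20.0
3  Hana      22.0
4  Ravi       5.0
5   Uma      11.5
filter rows where discount >= 14:
    rep  discount
1   Eli      14.0
2   Fay      20.0
3  Hana      22.0
value at position 2, column 'discount' → 22.0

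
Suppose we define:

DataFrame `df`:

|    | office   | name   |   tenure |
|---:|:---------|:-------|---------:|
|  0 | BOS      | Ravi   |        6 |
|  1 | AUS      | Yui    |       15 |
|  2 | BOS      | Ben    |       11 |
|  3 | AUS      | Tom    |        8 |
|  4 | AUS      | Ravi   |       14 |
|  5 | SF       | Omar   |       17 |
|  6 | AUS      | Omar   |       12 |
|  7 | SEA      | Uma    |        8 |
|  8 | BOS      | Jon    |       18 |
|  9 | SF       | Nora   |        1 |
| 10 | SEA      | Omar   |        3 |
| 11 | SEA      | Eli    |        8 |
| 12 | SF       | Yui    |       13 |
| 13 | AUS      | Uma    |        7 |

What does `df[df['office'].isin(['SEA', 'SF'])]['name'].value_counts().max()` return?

filter rows where office in ['SEA', 'SF']:
   office  name  tenure
5      SF  Omar      17
7     SEA   Uma       8
9      SF  Nora       1
10    SEA  Omar       3
11    SEA   Eli       8
12     SF   Yui      13
value_counts of name:
name
Omar    2
Uma     1
Nora    1
Eli     1
Yui     1
Name: count, dtype: int64

2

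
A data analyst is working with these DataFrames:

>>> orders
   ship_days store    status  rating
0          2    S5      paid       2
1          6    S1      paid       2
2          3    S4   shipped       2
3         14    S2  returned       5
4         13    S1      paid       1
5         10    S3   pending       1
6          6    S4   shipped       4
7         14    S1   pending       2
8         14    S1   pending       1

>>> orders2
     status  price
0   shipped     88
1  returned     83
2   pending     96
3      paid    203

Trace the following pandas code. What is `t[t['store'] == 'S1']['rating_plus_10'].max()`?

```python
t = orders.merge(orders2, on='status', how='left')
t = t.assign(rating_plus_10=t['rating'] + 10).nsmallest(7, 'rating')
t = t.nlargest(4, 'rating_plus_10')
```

merge on 'status' (how='left') → 9 rows:
   ship_days store    status  rating  price
0          2    S5      paid       2    203
1          6    S1      paid       2    203
2          3    S4   shipped       2     88
3         14    S2  returned       5     83
4         13    S1      paid       1    203
5         10    S3   pending       1     96
6          6    S4   shipped       4     88
7         14    S1   pending       2     96
8         14    S1   pending       1     96
add column rating_plus_10 = t['rating'] + 10:
   ship_days store    status  rating  price  rating_plus_10
0          2    S5      paid       2    203              12
1          6    S1      paid       2    203              12
2          3    S4   shipped       2     88              12
3         14    S2  returned       5     83              15
4         13    S1      paid       1    203              11
5         10    S3   pending       1     96              11
6          6    S4   shipped       4     88              14
7         14    S1   pending       2     96              12
8         14    S1   pending       1     96              11
take 7 rows with smallest rating:
   ship_days store   status  rating  price  rating_plus_10
4         13    S1     paid       1    203              11
5         10    S3  pending       1     96              11
8         14    S1  pending       1     96              11
0          2    S5     paid       2    203              12
1          6    S1     paid       2    203              12
2          3    S4  shipped       2     88              12
7         14    S1  pending       2     96              12
take 4 rows with largest rating_plus_10:
   ship_days store   status  rating  price  rating_plus_10
0          2    S5     paid       2    203              12
1          6    S1     paid       2    203              12
2          3    S4  shipped       2     88              12
7         14    S1  pending       2     96              12
filter rows where store == 'S1':
   ship_days store   status  rating  price  rating_plus_10
1          6    S1     paid       2    203              12
7         14    S1  pending       2     96              12
Hence 12.

12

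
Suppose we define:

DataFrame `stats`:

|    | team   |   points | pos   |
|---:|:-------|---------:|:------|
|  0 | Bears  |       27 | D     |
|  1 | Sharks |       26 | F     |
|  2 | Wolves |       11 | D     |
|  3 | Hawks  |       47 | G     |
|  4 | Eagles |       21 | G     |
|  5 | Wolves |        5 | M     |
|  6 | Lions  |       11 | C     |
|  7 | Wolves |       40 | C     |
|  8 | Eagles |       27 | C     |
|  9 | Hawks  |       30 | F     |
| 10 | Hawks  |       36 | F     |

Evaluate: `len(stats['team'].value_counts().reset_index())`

value_counts of team:
team
Wolves    3
Hawks     3
Eagles    2
Bears     1
Sharks    1
Lions     1
Name: count, dtype: int64
reset_index():
     team  count
0  Wolves      3
1   Hawks      3
2  Eagles      2
3   Bears      1
4  Sharks      1
5   Lions      1

6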